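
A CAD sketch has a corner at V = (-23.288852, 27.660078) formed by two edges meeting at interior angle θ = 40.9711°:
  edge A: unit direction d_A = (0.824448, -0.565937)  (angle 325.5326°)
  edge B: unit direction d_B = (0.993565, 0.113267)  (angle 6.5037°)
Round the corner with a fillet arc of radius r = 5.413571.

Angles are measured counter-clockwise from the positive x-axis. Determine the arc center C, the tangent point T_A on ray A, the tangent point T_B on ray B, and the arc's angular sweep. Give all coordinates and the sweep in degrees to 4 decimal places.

center=(-8.2785,23.9226) T_A=(-11.3423,19.4594) T_B=(-8.8917,29.3014) sweep=139.0289

bisector direction at 346.0181° = (0.970372,-0.241615)
center distance |VC| = r/sin(θ/2) = 5.413571/sin(20.4855°) = 15.468621
C = V + |VC|·bis = (-8.2785,23.9226)
T_A = V + ((C−V)·d_A)·d_A = V + 14.4904·d_A = (-11.3423,19.4594)
T_B = V + ((C−V)·d_B)·d_B = V + 14.4904·d_B = (-8.8917,29.3014)
sweep = 180° − θ = 139.0289°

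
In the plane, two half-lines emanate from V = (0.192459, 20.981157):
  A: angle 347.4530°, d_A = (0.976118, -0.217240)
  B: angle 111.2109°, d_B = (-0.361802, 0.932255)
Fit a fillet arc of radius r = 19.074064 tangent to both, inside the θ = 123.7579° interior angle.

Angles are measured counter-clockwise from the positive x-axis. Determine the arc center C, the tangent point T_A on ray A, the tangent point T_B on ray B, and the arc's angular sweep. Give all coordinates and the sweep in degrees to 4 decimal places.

center=(14.2863,37.3852) T_A=(10.1426,18.7667) T_B=(-3.4956,30.4842) sweep=56.2421

bisector direction at 49.3319° = (0.651676,0.758498)
center distance |VC| = r/sin(θ/2) = 19.074064/sin(61.8790°) = 21.627057
C = V + |VC|·bis = (14.2863,37.3852)
T_A = V + ((C−V)·d_A)·d_A = V + 10.1936·d_A = (10.1426,18.7667)
T_B = V + ((C−V)·d_B)·d_B = V + 10.1936·d_B = (-3.4956,30.4842)
sweep = 180° − θ = 56.2421°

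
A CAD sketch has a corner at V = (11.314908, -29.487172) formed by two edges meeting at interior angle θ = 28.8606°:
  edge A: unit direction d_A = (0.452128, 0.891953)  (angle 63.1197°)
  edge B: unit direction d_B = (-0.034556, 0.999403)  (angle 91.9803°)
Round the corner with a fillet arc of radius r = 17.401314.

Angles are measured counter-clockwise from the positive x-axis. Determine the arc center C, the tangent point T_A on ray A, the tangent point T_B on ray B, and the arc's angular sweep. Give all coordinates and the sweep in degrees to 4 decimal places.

bisector direction at 77.5500° = (0.215588,0.976485)
center distance |VC| = r/sin(θ/2) = 17.401314/sin(14.4303°) = 69.828127
C = V + |VC|·bis = (26.3690,38.6989)
T_A = V + ((C−V)·d_A)·d_A = V + 67.6252·d_A = (41.8901,30.8313)
T_B = V + ((C−V)·d_B)·d_B = V + 67.6252·d_B = (8.9781,38.0976)
sweep = 180° − θ = 151.1394°

center=(26.3690,38.6989) T_A=(41.8901,30.8313) T_B=(8.9781,38.0976) sweep=151.1394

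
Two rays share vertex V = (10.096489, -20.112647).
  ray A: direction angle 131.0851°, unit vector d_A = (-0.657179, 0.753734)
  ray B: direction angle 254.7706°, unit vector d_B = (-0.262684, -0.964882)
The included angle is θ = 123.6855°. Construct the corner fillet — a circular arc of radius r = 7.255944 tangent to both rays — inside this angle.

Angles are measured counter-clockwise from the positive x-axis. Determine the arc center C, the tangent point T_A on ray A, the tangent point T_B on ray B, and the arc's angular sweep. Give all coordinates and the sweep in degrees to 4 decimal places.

bisector direction at 192.9279° = (-0.974653,-0.223724)
center distance |VC| = r/sin(θ/2) = 7.255944/sin(61.8428°) = 8.229906
C = V + |VC|·bis = (2.0752,-21.9539)
T_A = V + ((C−V)·d_A)·d_A = V + 3.8836·d_A = (7.5442,-17.1854)
T_B = V + ((C−V)·d_B)·d_B = V + 3.8836·d_B = (9.0763,-23.8599)
sweep = 180° − θ = 56.3145°

center=(2.0752,-21.9539) T_A=(7.5442,-17.1854) T_B=(9.0763,-23.8599) sweep=56.3145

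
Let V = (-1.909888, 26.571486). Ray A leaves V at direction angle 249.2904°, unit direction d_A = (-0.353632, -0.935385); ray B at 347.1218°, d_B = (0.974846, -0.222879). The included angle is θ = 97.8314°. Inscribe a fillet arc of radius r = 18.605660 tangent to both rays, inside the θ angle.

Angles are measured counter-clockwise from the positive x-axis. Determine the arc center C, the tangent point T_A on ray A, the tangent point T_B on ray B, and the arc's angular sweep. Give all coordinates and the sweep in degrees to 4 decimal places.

bisector direction at 298.2061° = (0.472645,-0.881253)
center distance |VC| = r/sin(θ/2) = 18.605660/sin(48.9157°) = 24.684339
C = V + |VC|·bis = (9.7570,4.8183)
T_A = V + ((C−V)·d_A)·d_A = V + 16.2218·d_A = (-7.6464,11.3979)
T_B = V + ((C−V)·d_B)·d_B = V + 16.2218·d_B = (13.9038,22.9560)
sweep = 180° − θ = 82.1686°

center=(9.7570,4.8183) T_A=(-7.6464,11.3979) T_B=(13.9038,22.9560) sweep=82.1686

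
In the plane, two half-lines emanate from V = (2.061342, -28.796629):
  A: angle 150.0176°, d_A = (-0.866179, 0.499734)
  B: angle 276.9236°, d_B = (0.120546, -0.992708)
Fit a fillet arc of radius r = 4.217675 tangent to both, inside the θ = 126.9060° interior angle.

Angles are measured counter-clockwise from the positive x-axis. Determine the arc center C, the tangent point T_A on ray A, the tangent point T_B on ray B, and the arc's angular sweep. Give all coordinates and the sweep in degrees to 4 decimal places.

center=(-1.8716,-31.3969) T_A=(0.2361,-27.7436) T_B=(2.3154,-30.8884) sweep=53.0940

bisector direction at 213.4706° = (-0.834169,-0.551509)
center distance |VC| = r/sin(θ/2) = 4.217675/sin(63.4530°) = 4.714762
C = V + |VC|·bis = (-1.8716,-31.3969)
T_A = V + ((C−V)·d_A)·d_A = V + 2.1072·d_A = (0.2361,-27.7436)
T_B = V + ((C−V)·d_B)·d_B = V + 2.1072·d_B = (2.3154,-30.8884)
sweep = 180° − θ = 53.0940°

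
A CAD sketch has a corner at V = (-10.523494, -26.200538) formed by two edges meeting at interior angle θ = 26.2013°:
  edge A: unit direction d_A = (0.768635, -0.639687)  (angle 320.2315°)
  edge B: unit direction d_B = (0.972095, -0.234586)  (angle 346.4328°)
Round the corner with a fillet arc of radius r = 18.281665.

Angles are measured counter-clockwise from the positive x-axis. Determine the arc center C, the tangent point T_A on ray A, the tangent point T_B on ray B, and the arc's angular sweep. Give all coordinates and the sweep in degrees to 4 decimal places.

center=(61.5525,-62.4003) T_A=(49.8580,-76.4523) T_B=(65.8412,-44.6288) sweep=153.7987

bisector direction at 333.3321° = (0.893623,-0.448818)
center distance |VC| = r/sin(θ/2) = 18.281665/sin(13.1006°) = 80.655938
C = V + |VC|·bis = (61.5525,-62.4003)
T_A = V + ((C−V)·d_A)·d_A = V + 78.5567·d_A = (49.8580,-76.4523)
T_B = V + ((C−V)·d_B)·d_B = V + 78.5567·d_B = (65.8412,-44.6288)
sweep = 180° − θ = 153.7987°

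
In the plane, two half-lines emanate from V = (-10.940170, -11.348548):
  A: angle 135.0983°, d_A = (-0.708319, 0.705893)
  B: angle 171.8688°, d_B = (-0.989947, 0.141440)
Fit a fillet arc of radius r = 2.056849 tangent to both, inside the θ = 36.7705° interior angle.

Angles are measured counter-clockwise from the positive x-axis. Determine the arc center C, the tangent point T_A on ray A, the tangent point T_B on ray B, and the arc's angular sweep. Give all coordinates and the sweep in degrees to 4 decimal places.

bisector direction at 153.4835° = (-0.894806,0.446455)
center distance |VC| = r/sin(θ/2) = 2.056849/sin(18.3852°) = 6.521300
C = V + |VC|·bis = (-16.7755,-8.4371)
T_A = V + ((C−V)·d_A)·d_A = V + 6.1884·d_A = (-15.3236,-6.9802)
T_B = V + ((C−V)·d_B)·d_B = V + 6.1884·d_B = (-17.0664,-10.4733)
sweep = 180° − θ = 143.2295°

center=(-16.7755,-8.4371) T_A=(-15.3236,-6.9802) T_B=(-17.0664,-10.4733) sweep=143.2295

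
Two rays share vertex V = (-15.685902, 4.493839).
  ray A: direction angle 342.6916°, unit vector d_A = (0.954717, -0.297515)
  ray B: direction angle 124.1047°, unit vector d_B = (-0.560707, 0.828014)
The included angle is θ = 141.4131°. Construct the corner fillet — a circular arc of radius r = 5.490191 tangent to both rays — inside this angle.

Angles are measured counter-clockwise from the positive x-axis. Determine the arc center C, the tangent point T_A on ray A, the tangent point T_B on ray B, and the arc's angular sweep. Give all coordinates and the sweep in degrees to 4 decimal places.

center=(-12.2176,9.1636) T_A=(-13.8510,3.9220) T_B=(-16.7635,6.0852) sweep=38.5869

bisector direction at 53.3981° = (0.596251,0.802798)
center distance |VC| = r/sin(θ/2) = 5.490191/sin(70.7065°) = 5.816874
C = V + |VC|·bis = (-12.2176,9.1636)
T_A = V + ((C−V)·d_A)·d_A = V + 1.9219·d_A = (-13.8510,3.9220)
T_B = V + ((C−V)·d_B)·d_B = V + 1.9219·d_B = (-16.7635,6.0852)
sweep = 180° − θ = 38.5869°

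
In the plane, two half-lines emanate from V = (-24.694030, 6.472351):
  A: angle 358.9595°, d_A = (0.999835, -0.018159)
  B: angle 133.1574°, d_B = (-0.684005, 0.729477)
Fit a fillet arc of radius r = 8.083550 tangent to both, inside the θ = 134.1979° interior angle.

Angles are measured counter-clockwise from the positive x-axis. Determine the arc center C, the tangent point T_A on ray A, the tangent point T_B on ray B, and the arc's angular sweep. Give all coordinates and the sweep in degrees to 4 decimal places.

bisector direction at 66.0585° = (0.405804,0.913960)
center distance |VC| = r/sin(θ/2) = 8.083550/sin(67.0990°) = 8.775229
C = V + |VC|·bis = (-21.1330,14.4926)
T_A = V + ((C−V)·d_A)·d_A = V + 3.4148·d_A = (-21.2798,6.4103)
T_B = V + ((C−V)·d_B)·d_B = V + 3.4148·d_B = (-27.0298,8.9634)
sweep = 180° − θ = 45.8021°

center=(-21.1330,14.4926) T_A=(-21.2798,6.4103) T_B=(-27.0298,8.9634) sweep=45.8021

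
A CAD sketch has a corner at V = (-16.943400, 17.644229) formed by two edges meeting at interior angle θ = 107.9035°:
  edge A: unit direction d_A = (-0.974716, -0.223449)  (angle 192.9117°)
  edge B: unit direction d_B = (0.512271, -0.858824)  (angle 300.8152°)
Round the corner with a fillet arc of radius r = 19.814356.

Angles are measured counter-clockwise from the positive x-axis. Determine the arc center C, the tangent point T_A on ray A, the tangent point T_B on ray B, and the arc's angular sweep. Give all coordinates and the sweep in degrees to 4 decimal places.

bisector direction at 246.8634° = (-0.392924,-0.919571)
center distance |VC| = r/sin(θ/2) = 19.814356/sin(53.9517°) = 24.506894
C = V + |VC|·bis = (-26.5727,-4.8916)
T_A = V + ((C−V)·d_A)·d_A = V + 14.4215·d_A = (-31.0002,14.4218)
T_B = V + ((C−V)·d_B)·d_B = V + 14.4215·d_B = (-9.5557,5.2587)
sweep = 180° − θ = 72.0965°

center=(-26.5727,-4.8916) T_A=(-31.0002,14.4218) T_B=(-9.5557,5.2587) sweep=72.0965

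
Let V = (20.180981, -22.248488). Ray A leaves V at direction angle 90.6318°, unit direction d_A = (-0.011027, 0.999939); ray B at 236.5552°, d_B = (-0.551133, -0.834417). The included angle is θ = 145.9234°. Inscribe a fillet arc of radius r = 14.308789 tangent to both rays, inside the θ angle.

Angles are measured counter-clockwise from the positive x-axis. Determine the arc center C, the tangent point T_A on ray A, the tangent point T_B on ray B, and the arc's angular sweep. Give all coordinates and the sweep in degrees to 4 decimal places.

bisector direction at 163.5935° = (-0.959282,0.282450)
center distance |VC| = r/sin(θ/2) = 14.308789/sin(72.9617°) = 14.965645
C = V + |VC|·bis = (5.8247,-18.0214)
T_A = V + ((C−V)·d_A)·d_A = V + 4.3851·d_A = (20.1326,-17.8637)
T_B = V + ((C−V)·d_B)·d_B = V + 4.3851·d_B = (17.7642,-25.9075)
sweep = 180° − θ = 34.0766°

center=(5.8247,-18.0214) T_A=(20.1326,-17.8637) T_B=(17.7642,-25.9075) sweep=34.0766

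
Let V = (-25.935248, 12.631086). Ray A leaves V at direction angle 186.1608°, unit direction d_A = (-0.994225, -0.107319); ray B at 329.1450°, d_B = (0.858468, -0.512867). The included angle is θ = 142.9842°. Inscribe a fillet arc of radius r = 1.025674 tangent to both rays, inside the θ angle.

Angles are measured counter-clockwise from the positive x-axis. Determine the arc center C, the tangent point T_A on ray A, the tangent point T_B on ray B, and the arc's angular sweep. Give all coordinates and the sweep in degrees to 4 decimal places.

bisector direction at 257.6529° = (-0.213833,-0.976870)
center distance |VC| = r/sin(θ/2) = 1.025674/sin(71.4921°) = 1.081615
C = V + |VC|·bis = (-26.1665,11.5745)
T_A = V + ((C−V)·d_A)·d_A = V + 0.3433·d_A = (-26.2766,12.5942)
T_B = V + ((C−V)·d_B)·d_B = V + 0.3433·d_B = (-25.6405,12.4550)
sweep = 180° − θ = 37.0158°

center=(-26.1665,11.5745) T_A=(-26.2766,12.5942) T_B=(-25.6405,12.4550) sweep=37.0158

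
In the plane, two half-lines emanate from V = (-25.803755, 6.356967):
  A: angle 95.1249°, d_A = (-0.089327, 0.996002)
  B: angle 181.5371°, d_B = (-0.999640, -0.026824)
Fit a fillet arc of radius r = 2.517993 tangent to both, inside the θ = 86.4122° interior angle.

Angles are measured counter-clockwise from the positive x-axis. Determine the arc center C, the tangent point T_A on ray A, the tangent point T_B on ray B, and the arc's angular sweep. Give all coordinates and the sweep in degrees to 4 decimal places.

bisector direction at 138.3310° = (-0.746998,0.664826)
center distance |VC| = r/sin(θ/2) = 2.517993/sin(43.2061°) = 3.677917
C = V + |VC|·bis = (-28.5512,8.8021)
T_A = V + ((C−V)·d_A)·d_A = V + 2.6808·d_A = (-26.0432,9.0271)
T_B = V + ((C−V)·d_B)·d_B = V + 2.6808·d_B = (-28.4836,6.2851)
sweep = 180° − θ = 93.5878°

center=(-28.5512,8.8021) T_A=(-26.0432,9.0271) T_B=(-28.4836,6.2851) sweep=93.5878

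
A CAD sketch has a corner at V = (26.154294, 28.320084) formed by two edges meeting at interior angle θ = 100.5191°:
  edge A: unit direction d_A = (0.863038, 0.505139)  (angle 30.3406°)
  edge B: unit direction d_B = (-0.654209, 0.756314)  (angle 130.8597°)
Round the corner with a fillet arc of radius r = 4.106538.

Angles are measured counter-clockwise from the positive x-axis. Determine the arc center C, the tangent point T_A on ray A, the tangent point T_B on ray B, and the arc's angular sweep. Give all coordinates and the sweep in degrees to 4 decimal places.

center=(27.0265,33.5888) T_A=(29.1009,30.0447) T_B=(23.9207,30.9023) sweep=79.4809

bisector direction at 80.6002° = (0.163323,0.986573)
center distance |VC| = r/sin(θ/2) = 4.106538/sin(50.2595°) = 5.340460
C = V + |VC|·bis = (27.0265,33.5888)
T_A = V + ((C−V)·d_A)·d_A = V + 3.4142·d_A = (29.1009,30.0447)
T_B = V + ((C−V)·d_B)·d_B = V + 3.4142·d_B = (23.9207,30.9023)
sweep = 180° − θ = 79.4809°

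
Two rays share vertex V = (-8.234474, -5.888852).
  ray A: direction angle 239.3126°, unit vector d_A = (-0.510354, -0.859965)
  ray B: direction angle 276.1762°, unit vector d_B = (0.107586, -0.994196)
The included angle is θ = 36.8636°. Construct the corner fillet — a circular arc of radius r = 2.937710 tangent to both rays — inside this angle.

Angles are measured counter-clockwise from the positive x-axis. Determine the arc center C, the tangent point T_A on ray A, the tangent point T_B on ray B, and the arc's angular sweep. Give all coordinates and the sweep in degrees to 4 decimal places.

center=(-10.2068,-14.9685) T_A=(-12.7331,-13.4692) T_B=(-7.2861,-14.6524) sweep=143.1364

bisector direction at 257.7444° = (-0.212273,-0.977210)
center distance |VC| = r/sin(θ/2) = 2.937710/sin(18.4318°) = 9.291387
C = V + |VC|·bis = (-10.2068,-14.9685)
T_A = V + ((C−V)·d_A)·d_A = V + 8.8147·d_A = (-12.7331,-13.4692)
T_B = V + ((C−V)·d_B)·d_B = V + 8.8147·d_B = (-7.2861,-14.6524)
sweep = 180° − θ = 143.1364°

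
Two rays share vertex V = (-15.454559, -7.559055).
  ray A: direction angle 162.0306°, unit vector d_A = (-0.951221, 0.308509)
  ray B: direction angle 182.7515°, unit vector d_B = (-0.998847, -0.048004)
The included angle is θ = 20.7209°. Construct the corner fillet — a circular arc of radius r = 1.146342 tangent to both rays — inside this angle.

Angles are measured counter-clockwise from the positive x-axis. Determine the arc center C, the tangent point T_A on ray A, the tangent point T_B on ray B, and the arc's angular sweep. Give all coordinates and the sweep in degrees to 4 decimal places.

bisector direction at 172.3911° = (-0.991195,0.132411)
center distance |VC| = r/sin(θ/2) = 1.146342/sin(10.3605°) = 6.374227
C = V + |VC|·bis = (-21.7727,-6.7150)
T_A = V + ((C−V)·d_A)·d_A = V + 6.2703·d_A = (-21.4190,-5.6246)
T_B = V + ((C−V)·d_B)·d_B = V + 6.2703·d_B = (-21.7176,-7.8601)
sweep = 180° − θ = 159.2791°

center=(-21.7727,-6.7150) T_A=(-21.4190,-5.6246) T_B=(-21.7176,-7.8601) sweep=159.2791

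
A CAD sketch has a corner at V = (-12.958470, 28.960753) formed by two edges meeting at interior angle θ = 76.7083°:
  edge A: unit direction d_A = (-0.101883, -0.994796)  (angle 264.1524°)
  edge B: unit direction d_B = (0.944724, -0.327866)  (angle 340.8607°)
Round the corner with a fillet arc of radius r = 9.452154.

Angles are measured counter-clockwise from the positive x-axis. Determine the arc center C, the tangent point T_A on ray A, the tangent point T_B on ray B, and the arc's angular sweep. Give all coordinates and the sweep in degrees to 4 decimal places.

bisector direction at 302.5065° = (0.537396,-0.843330)
center distance |VC| = r/sin(θ/2) = 9.452154/sin(38.3541°) = 15.232623
C = V + |VC|·bis = (-4.7725,16.1146)
T_A = V + ((C−V)·d_A)·d_A = V + 11.9453·d_A = (-14.1755,17.0776)
T_B = V + ((C−V)·d_B)·d_B = V + 11.9453·d_B = (-1.6735,25.0443)
sweep = 180° − θ = 103.2917°

center=(-4.7725,16.1146) T_A=(-14.1755,17.0776) T_B=(-1.6735,25.0443) sweep=103.2917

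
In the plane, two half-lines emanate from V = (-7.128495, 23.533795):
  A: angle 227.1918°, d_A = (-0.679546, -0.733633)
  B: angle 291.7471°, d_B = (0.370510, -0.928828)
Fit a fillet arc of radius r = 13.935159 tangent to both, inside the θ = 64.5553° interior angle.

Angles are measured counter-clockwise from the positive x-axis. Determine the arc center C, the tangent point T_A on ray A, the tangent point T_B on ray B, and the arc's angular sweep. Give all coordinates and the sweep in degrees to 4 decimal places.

center=(-11.8976,-2.1214) T_A=(-22.1208,7.3482) T_B=(1.0458,3.0417) sweep=115.4447

bisector direction at 259.4694° = (-0.182760,-0.983158)
center distance |VC| = r/sin(θ/2) = 13.935159/sin(32.2777°) = 26.094700
C = V + |VC|·bis = (-11.8976,-2.1214)
T_A = V + ((C−V)·d_A)·d_A = V + 22.0623·d_A = (-22.1208,7.3482)
T_B = V + ((C−V)·d_B)·d_B = V + 22.0623·d_B = (1.0458,3.0417)
sweep = 180° − θ = 115.4447°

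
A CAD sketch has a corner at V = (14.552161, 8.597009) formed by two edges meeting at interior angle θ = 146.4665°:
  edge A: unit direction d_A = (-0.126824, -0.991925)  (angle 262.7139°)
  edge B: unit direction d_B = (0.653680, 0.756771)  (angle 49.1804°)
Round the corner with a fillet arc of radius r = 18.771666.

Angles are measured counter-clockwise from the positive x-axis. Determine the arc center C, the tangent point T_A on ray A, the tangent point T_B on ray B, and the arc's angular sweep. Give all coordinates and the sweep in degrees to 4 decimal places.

center=(32.4550,0.6064) T_A=(13.8349,2.9871) T_B=(18.2491,12.8770) sweep=33.5335

bisector direction at 335.9472° = (0.913170,-0.407579)
center distance |VC| = r/sin(θ/2) = 18.771666/sin(73.2332°) = 19.605138
C = V + |VC|·bis = (32.4550,0.6064)
T_A = V + ((C−V)·d_A)·d_A = V + 5.6556·d_A = (13.8349,2.9871)
T_B = V + ((C−V)·d_B)·d_B = V + 5.6556·d_B = (18.2491,12.8770)
sweep = 180° − θ = 33.5335°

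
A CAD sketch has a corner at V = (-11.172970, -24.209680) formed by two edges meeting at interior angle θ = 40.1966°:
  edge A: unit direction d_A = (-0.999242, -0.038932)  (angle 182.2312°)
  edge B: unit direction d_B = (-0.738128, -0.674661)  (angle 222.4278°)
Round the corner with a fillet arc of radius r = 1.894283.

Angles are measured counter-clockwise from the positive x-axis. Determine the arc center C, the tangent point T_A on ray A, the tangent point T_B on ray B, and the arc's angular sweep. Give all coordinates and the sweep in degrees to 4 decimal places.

center=(-16.2721,-26.3041) T_A=(-16.3459,-24.4112) T_B=(-14.9941,-27.7023) sweep=139.8034

bisector direction at 202.3295° = (-0.925014,-0.379932)
center distance |VC| = r/sin(θ/2) = 1.894283/sin(20.0983°) = 5.512536
C = V + |VC|·bis = (-16.2721,-26.3041)
T_A = V + ((C−V)·d_A)·d_A = V + 5.1768·d_A = (-16.3459,-24.4112)
T_B = V + ((C−V)·d_B)·d_B = V + 5.1768·d_B = (-14.9941,-27.7023)
sweep = 180° − θ = 139.8034°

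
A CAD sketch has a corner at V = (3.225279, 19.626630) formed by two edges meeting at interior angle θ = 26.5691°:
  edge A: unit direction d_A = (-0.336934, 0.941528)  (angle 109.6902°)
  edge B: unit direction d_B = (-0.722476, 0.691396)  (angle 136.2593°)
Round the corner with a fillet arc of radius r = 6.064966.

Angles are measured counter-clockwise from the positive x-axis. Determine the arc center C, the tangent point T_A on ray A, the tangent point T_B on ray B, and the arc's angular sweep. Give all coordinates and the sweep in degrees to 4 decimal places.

center=(-11.1401,41.7687) T_A=(-5.4297,43.8122) T_B=(-15.3334,37.3869) sweep=153.4309

bisector direction at 122.9748° = (-0.544269,0.838911)
center distance |VC| = r/sin(θ/2) = 6.064966/sin(13.2845°) = 26.393825
C = V + |VC|·bis = (-11.1401,41.7687)
T_A = V + ((C−V)·d_A)·d_A = V + 25.6875·d_A = (-5.4297,43.8122)
T_B = V + ((C−V)·d_B)·d_B = V + 25.6875·d_B = (-15.3334,37.3869)
sweep = 180° − θ = 153.4309°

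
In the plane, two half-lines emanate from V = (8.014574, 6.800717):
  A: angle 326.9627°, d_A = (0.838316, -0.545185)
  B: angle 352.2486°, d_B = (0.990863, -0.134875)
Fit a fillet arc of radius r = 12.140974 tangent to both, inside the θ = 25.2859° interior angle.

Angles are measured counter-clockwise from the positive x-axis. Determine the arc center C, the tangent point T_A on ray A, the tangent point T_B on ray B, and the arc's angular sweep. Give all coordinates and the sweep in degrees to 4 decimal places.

bisector direction at 339.6056° = (0.937316,-0.348480)
center distance |VC| = r/sin(θ/2) = 12.140974/sin(12.6430°) = 55.469963
C = V + |VC|·bis = (60.0075,-12.5294)
T_A = V + ((C−V)·d_A)·d_A = V + 54.1250·d_A = (53.3884,-22.7074)
T_B = V + ((C−V)·d_B)·d_B = V + 54.1250·d_B = (61.6450,-0.4994)
sweep = 180° − θ = 154.7141°

center=(60.0075,-12.5294) T_A=(53.3884,-22.7074) T_B=(61.6450,-0.4994) sweep=154.7141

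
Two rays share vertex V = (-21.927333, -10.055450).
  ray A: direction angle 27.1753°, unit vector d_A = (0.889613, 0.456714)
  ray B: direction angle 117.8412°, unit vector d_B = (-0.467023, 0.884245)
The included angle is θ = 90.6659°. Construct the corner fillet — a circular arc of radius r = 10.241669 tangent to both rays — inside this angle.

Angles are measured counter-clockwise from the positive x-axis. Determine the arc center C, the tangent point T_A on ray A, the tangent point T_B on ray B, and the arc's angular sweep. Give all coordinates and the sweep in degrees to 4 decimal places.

center=(-17.5990,3.6791) T_A=(-12.9215,-5.4320) T_B=(-26.6552,-1.1039) sweep=89.3341

bisector direction at 72.5082° = (0.300568,0.953760)
center distance |VC| = r/sin(θ/2) = 10.241669/sin(45.3329°) = 14.400469
C = V + |VC|·bis = (-17.5990,3.6791)
T_A = V + ((C−V)·d_A)·d_A = V + 10.1233·d_A = (-12.9215,-5.4320)
T_B = V + ((C−V)·d_B)·d_B = V + 10.1233·d_B = (-26.6552,-1.1039)
sweep = 180° − θ = 89.3341°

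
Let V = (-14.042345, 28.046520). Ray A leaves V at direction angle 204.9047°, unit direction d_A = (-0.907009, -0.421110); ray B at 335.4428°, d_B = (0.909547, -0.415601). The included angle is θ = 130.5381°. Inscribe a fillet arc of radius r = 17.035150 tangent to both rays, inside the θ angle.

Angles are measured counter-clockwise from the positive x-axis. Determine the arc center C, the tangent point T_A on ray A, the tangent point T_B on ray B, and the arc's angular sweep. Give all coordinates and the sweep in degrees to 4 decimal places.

bisector direction at 270.1737° = (0.003033,-0.999995)
center distance |VC| = r/sin(θ/2) = 17.035150/sin(65.2690°) = 18.755347
C = V + |VC|·bis = (-13.9855,9.2913)
T_A = V + ((C−V)·d_A)·d_A = V + 7.8464·d_A = (-21.1591,24.7423)
T_B = V + ((C−V)·d_B)·d_B = V + 7.8464·d_B = (-6.9056,24.7855)
sweep = 180° − θ = 49.4619°

center=(-13.9855,9.2913) T_A=(-21.1591,24.7423) T_B=(-6.9056,24.7855) sweep=49.4619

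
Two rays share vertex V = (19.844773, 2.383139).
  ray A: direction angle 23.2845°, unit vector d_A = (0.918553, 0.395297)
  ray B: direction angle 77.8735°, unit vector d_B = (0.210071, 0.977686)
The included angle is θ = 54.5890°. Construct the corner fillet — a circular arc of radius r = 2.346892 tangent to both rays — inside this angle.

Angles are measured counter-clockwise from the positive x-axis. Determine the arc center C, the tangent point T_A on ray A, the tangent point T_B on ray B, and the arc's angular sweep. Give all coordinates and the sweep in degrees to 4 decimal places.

center=(23.0947,6.3367) T_A=(24.0224,4.1810) T_B=(20.8002,6.8297) sweep=125.4110

bisector direction at 50.5790° = (0.635014,0.772501)
center distance |VC| = r/sin(θ/2) = 2.346892/sin(27.2945°) = 5.117913
C = V + |VC|·bis = (23.0947,6.3367)
T_A = V + ((C−V)·d_A)·d_A = V + 4.5481·d_A = (24.0224,4.1810)
T_B = V + ((C−V)·d_B)·d_B = V + 4.5481·d_B = (20.8002,6.8297)
sweep = 180° − θ = 125.4110°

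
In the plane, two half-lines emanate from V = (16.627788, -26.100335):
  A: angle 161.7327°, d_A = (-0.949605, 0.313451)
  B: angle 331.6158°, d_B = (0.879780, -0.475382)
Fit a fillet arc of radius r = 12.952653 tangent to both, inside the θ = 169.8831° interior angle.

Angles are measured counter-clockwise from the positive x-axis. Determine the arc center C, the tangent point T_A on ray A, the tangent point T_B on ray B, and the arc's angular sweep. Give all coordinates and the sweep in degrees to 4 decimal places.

center=(11.4790,-38.0409) T_A=(15.5390,-25.7410) T_B=(17.6365,-26.6454) sweep=10.1169

bisector direction at 246.6743° = (-0.395958,-0.918269)
center distance |VC| = r/sin(θ/2) = 12.952653/sin(84.9416°) = 13.003297
C = V + |VC|·bis = (11.4790,-38.0409)
T_A = V + ((C−V)·d_A)·d_A = V + 1.1465·d_A = (15.5390,-25.7410)
T_B = V + ((C−V)·d_B)·d_B = V + 1.1465·d_B = (17.6365,-26.6454)
sweep = 180° − θ = 10.1169°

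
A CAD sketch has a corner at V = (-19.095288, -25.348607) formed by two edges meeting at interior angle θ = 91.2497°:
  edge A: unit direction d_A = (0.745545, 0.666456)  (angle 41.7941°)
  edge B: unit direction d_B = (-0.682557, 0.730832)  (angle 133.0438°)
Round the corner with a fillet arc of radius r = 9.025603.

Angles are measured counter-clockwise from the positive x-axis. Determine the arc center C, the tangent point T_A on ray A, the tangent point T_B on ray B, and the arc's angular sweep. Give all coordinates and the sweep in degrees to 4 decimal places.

bisector direction at 87.4190° = (0.045033,0.998986)
center distance |VC| = r/sin(θ/2) = 9.025603/sin(45.6249°) = 12.627176
C = V + |VC|·bis = (-18.5267,-12.7342)
T_A = V + ((C−V)·d_A)·d_A = V + 8.8309·d_A = (-12.5115,-19.4632)
T_B = V + ((C−V)·d_B)·d_B = V + 8.8309·d_B = (-25.1229,-18.8947)
sweep = 180° − θ = 88.7503°

center=(-18.5267,-12.7342) T_A=(-12.5115,-19.4632) T_B=(-25.1229,-18.8947) sweep=88.7503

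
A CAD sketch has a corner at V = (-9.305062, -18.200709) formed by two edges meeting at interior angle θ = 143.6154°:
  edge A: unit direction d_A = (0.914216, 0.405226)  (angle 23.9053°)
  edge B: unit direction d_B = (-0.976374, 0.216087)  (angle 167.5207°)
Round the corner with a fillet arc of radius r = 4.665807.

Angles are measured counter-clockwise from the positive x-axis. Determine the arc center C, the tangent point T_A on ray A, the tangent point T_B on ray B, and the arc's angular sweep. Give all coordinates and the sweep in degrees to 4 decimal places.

center=(-9.7940,-13.3138) T_A=(-7.9033,-17.5794) T_B=(-10.8022,-17.8694) sweep=36.3846

bisector direction at 95.7130° = (-0.099546,0.995033)
center distance |VC| = r/sin(θ/2) = 4.665807/sin(71.8077°) = 4.911303
C = V + |VC|·bis = (-9.7940,-13.3138)
T_A = V + ((C−V)·d_A)·d_A = V + 1.5333·d_A = (-7.9033,-17.5794)
T_B = V + ((C−V)·d_B)·d_B = V + 1.5333·d_B = (-10.8022,-17.8694)
sweep = 180° − θ = 36.3846°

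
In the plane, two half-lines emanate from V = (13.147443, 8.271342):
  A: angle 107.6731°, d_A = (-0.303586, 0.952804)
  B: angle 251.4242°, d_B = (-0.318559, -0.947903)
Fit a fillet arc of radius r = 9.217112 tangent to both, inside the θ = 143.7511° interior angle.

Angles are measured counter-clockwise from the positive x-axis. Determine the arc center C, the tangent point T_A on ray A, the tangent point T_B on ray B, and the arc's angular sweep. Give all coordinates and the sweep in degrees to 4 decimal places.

bisector direction at 179.5487° = (-0.999969,0.007877)
center distance |VC| = r/sin(θ/2) = 9.217112/sin(71.8756°) = 9.698313
C = V + |VC|·bis = (3.4494,8.3477)
T_A = V + ((C−V)·d_A)·d_A = V + 3.0170·d_A = (12.2315,11.1459)
T_B = V + ((C−V)·d_B)·d_B = V + 3.0170·d_B = (12.1864,5.4115)
sweep = 180° − θ = 36.2489°

center=(3.4494,8.3477) T_A=(12.2315,11.1459) T_B=(12.1864,5.4115) sweep=36.2489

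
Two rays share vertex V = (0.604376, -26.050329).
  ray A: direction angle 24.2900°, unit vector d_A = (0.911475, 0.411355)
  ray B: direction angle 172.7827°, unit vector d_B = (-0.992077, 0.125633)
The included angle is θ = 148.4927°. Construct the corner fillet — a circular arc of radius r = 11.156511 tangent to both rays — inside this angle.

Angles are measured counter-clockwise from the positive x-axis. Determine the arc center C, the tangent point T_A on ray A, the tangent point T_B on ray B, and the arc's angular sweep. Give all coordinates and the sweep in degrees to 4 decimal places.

bisector direction at 98.5364° = (-0.148437,0.988922)
center distance |VC| = r/sin(θ/2) = 11.156511/sin(74.2464°) = 11.591928
C = V + |VC|·bis = (-1.1163,-14.5868)
T_A = V + ((C−V)·d_A)·d_A = V + 3.1472·d_A = (3.4730,-24.7557)
T_B = V + ((C−V)·d_B)·d_B = V + 3.1472·d_B = (-2.5179,-25.6549)
sweep = 180° − θ = 31.5073°

center=(-1.1163,-14.5868) T_A=(3.4730,-24.7557) T_B=(-2.5179,-25.6549) sweep=31.5073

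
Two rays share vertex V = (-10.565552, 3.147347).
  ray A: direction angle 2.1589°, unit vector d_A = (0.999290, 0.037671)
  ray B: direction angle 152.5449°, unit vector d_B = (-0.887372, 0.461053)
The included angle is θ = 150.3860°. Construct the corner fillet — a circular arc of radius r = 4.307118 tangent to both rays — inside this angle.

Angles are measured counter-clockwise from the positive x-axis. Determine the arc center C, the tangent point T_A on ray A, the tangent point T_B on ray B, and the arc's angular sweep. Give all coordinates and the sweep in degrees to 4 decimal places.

center=(-9.5901,7.4943) T_A=(-9.4278,3.1902) T_B=(-11.5759,3.6723) sweep=29.6140

bisector direction at 77.3519° = (0.218962,0.975733)
center distance |VC| = r/sin(θ/2) = 4.307118/sin(75.1930°) = 4.455061
C = V + |VC|·bis = (-9.5901,7.4943)
T_A = V + ((C−V)·d_A)·d_A = V + 1.1386·d_A = (-9.4278,3.1902)
T_B = V + ((C−V)·d_B)·d_B = V + 1.1386·d_B = (-11.5759,3.6723)
sweep = 180° − θ = 29.6140°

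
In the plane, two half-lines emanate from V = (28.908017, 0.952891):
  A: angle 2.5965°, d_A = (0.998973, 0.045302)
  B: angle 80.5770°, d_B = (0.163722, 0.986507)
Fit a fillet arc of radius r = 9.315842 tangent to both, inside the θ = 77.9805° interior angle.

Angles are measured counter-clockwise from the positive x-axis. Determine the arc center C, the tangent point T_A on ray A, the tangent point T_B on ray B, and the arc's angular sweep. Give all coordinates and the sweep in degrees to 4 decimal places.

bisector direction at 41.5868° = (0.747952,0.663753)
center distance |VC| = r/sin(θ/2) = 9.315842/sin(38.9903°) = 14.806131
C = V + |VC|·bis = (39.9823,10.7805)
T_A = V + ((C−V)·d_A)·d_A = V + 11.5081·d_A = (40.4043,1.4742)
T_B = V + ((C−V)·d_B)·d_B = V + 11.5081·d_B = (30.7921,12.3057)
sweep = 180° − θ = 102.0195°

center=(39.9823,10.7805) T_A=(40.4043,1.4742) T_B=(30.7921,12.3057) sweep=102.0195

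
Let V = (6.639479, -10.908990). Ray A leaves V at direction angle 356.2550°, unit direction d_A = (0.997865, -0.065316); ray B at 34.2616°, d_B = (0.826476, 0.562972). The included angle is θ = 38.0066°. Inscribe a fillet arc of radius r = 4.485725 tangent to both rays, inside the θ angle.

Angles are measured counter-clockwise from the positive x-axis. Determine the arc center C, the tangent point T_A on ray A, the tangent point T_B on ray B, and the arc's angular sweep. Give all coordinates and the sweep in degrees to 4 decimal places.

bisector direction at 15.2583° = (0.964749,0.263171)
center distance |VC| = r/sin(θ/2) = 4.485725/sin(19.0033°) = 13.775840
C = V + |VC|·bis = (19.9297,-7.2836)
T_A = V + ((C−V)·d_A)·d_A = V + 13.0251·d_A = (19.6367,-11.7597)
T_B = V + ((C−V)·d_B)·d_B = V + 13.0251·d_B = (17.4044,-3.5762)
sweep = 180° − θ = 141.9934°

center=(19.9297,-7.2836) T_A=(19.6367,-11.7597) T_B=(17.4044,-3.5762) sweep=141.9934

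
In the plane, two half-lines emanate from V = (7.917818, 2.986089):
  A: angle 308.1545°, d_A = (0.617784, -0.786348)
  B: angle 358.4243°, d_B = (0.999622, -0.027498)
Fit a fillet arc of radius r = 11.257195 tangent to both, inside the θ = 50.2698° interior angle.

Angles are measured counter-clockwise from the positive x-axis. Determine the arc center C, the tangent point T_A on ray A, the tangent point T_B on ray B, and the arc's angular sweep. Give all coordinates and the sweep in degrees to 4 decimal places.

bisector direction at 333.2894° = (0.893288,-0.449484)
center distance |VC| = r/sin(θ/2) = 11.257195/sin(25.1349°) = 26.503049
C = V + |VC|·bis = (31.5927,-8.9266)
T_A = V + ((C−V)·d_A)·d_A = V + 23.9935·d_A = (22.7406,-15.8811)
T_B = V + ((C−V)·d_B)·d_B = V + 23.9935·d_B = (31.9022,2.3263)
sweep = 180° − θ = 129.7302°

center=(31.5927,-8.9266) T_A=(22.7406,-15.8811) T_B=(31.9022,2.3263) sweep=129.7302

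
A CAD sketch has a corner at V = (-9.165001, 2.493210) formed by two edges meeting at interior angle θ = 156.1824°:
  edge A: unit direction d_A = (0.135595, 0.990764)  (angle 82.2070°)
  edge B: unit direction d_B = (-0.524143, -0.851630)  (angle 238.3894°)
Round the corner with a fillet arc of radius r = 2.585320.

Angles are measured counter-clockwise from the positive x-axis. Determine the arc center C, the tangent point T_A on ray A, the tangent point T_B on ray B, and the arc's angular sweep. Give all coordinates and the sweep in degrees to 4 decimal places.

bisector direction at 160.2982° = (-0.941460,0.337125)
center distance |VC| = r/sin(θ/2) = 2.585320/sin(78.0912°) = 2.642187
C = V + |VC|·bis = (-11.6525,3.3840)
T_A = V + ((C−V)·d_A)·d_A = V + 0.5452·d_A = (-9.0911,3.0334)
T_B = V + ((C−V)·d_B)·d_B = V + 0.5452·d_B = (-9.4508,2.0289)
sweep = 180° − θ = 23.8176°

center=(-11.6525,3.3840) T_A=(-9.0911,3.0334) T_B=(-9.4508,2.0289) sweep=23.8176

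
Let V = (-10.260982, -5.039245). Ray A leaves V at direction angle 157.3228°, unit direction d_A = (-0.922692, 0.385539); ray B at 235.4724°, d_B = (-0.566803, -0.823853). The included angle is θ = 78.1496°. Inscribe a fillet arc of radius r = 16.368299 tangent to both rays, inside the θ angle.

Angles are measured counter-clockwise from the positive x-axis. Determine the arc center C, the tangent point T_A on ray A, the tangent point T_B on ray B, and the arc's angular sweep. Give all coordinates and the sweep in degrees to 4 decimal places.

bisector direction at 196.3976° = (-0.959326,-0.282301)
center distance |VC| = r/sin(θ/2) = 16.368299/sin(39.0748°) = 25.967643
C = V + |VC|·bis = (-35.1724,-12.3699)
T_A = V + ((C−V)·d_A)·d_A = V + 20.1593·d_A = (-28.8618,2.7329)
T_B = V + ((C−V)·d_B)·d_B = V + 20.1593·d_B = (-21.6873,-21.6475)
sweep = 180° − θ = 101.8504°

center=(-35.1724,-12.3699) T_A=(-28.8618,2.7329) T_B=(-21.6873,-21.6475) sweep=101.8504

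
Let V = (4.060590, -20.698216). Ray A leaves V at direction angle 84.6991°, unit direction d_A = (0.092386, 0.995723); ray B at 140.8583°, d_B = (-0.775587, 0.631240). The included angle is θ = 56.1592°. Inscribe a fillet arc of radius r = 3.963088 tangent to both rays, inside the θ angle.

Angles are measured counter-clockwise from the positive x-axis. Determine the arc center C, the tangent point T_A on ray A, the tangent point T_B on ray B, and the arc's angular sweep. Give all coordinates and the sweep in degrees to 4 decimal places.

center=(0.8007,-12.9353) T_A=(4.7469,-13.3014) T_B=(-1.7009,-16.0090) sweep=123.8408

bisector direction at 112.7787° = (-0.387173,0.922007)
center distance |VC| = r/sin(θ/2) = 3.963088/sin(28.0796°) = 8.419602
C = V + |VC|·bis = (0.8007,-12.9353)
T_A = V + ((C−V)·d_A)·d_A = V + 7.4286·d_A = (4.7469,-13.3014)
T_B = V + ((C−V)·d_B)·d_B = V + 7.4286·d_B = (-1.7009,-16.0090)
sweep = 180° − θ = 123.8408°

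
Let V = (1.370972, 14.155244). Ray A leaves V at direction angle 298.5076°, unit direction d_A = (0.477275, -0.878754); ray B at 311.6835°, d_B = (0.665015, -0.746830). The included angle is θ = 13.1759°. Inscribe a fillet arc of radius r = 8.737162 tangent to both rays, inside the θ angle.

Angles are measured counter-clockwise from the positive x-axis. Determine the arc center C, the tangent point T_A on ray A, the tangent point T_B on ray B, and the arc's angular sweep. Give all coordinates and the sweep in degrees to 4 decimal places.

center=(45.1558,-48.1546) T_A=(37.4780,-52.3246) T_B=(51.6810,-42.3442) sweep=166.8241

bisector direction at 305.0956° = (0.574942,-0.818194)
center distance |VC| = r/sin(θ/2) = 8.737162/sin(6.5880°) = 76.155294
C = V + |VC|·bis = (45.1558,-48.1546)
T_A = V + ((C−V)·d_A)·d_A = V + 75.6524·d_A = (37.4780,-52.3246)
T_B = V + ((C−V)·d_B)·d_B = V + 75.6524·d_B = (51.6810,-42.3442)
sweep = 180° − θ = 166.8241°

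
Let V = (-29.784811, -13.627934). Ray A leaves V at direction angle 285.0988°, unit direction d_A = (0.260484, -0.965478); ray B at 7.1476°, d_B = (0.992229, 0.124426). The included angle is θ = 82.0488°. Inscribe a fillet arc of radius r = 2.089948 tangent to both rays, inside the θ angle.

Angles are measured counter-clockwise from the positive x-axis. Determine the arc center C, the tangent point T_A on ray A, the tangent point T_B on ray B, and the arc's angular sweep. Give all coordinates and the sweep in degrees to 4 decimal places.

bisector direction at 326.1232° = (0.830238,-0.557409)
center distance |VC| = r/sin(θ/2) = 2.089948/sin(41.0244°) = 3.184050
C = V + |VC|·bis = (-27.1413,-15.4028)
T_A = V + ((C−V)·d_A)·d_A = V + 2.4021·d_A = (-29.1591,-15.9472)
T_B = V + ((C−V)·d_B)·d_B = V + 2.4021·d_B = (-27.4013,-13.3290)
sweep = 180° − θ = 97.9512°

center=(-27.1413,-15.4028) T_A=(-29.1591,-15.9472) T_B=(-27.4013,-13.3290) sweep=97.9512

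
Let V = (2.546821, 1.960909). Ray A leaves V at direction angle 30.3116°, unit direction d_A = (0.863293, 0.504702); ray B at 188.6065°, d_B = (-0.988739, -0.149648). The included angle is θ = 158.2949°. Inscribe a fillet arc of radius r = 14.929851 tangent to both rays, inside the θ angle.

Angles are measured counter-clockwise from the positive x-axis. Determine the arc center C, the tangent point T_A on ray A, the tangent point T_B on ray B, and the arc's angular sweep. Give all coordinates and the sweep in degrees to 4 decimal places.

bisector direction at 109.4591° = (-0.333133,0.942880)
center distance |VC| = r/sin(θ/2) = 14.929851/sin(79.1475°) = 15.201734
C = V + |VC|·bis = (-2.5174,16.2943)
T_A = V + ((C−V)·d_A)·d_A = V + 2.8622·d_A = (5.0178,3.4055)
T_B = V + ((C−V)·d_B)·d_B = V + 2.8622·d_B = (-0.2832,1.5326)
sweep = 180° − θ = 21.7051°

center=(-2.5174,16.2943) T_A=(5.0178,3.4055) T_B=(-0.2832,1.5326) sweep=21.7051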